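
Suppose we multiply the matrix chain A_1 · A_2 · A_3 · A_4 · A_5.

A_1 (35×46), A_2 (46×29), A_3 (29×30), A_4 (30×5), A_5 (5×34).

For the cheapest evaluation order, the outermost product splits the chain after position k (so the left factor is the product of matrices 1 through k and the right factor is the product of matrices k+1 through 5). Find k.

4

Adjacent pairs: A_1A_2 = 35·46·29 = 46690; A_2A_3 = 46·29·30 = 40020; A_3A_4 = 29·30·5 = 4350; A_4A_5 = 30·5·34 = 5100.
Length 3: A_1..A_3: k=1: 0+40020+35·46·30=88320; k=2: 46690+0+35·29·30=77140 → min 77140 | A_2..A_4: k=2: 0+4350+46·29·5=11020; k=3: 40020+0+46·30·5=46920 → min 11020 | A_3..A_5: k=3: 0+5100+29·30·34=34680; k=4: 4350+0+29·5·34=9280 → min 9280.
Length 4: A_1..A_4: k=1: 0+11020+35·46·5=19070; k=2: 46690+4350+35·29·5=56115; k=3: 77140+0+35·30·5=82390 → min 19070 | A_2..A_5: k=2: 0+9280+46·29·34=54636; k=3: 40020+5100+46·30·34=92040; k=4: 11020+0+46·5·34=18840 → min 18840.
Top-level splits: k=1: (A_1..A_1)·(A_2..A_5) → 0+18840+35·46·34 = 73580; k=2: (A_1..A_2)·(A_3..A_5) → 46690+9280+35·29·34 = 90480; k=3: (A_1..A_3)·(A_4..A_5) → 77140+5100+35·30·34 = 117940; k=4: (A_1..A_4)·(A_5..A_5) → 19070+0+35·5·34 = 25020.
Best split is after A_4, i.e. k = 4.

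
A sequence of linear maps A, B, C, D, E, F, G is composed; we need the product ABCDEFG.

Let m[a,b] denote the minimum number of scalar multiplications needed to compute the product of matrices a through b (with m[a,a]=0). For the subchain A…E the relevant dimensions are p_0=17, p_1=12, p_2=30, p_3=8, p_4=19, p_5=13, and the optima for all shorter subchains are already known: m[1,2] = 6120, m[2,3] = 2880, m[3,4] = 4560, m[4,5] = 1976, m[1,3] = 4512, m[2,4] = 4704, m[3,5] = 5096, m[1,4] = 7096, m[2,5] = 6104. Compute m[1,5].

8256

m[1,5] = min over k∈[1,4] of m[1,k]+m[k+1,5]+p_{0}·p_k·p_{5}.
k=1: 0 + 6104 + 17·12·13 = 8756; k=2: 6120 + 5096 + 17·30·13 = 17846; k=3: 4512 + 1976 + 17·8·13 = 8256; k=4: 7096 + 0 + 17·19·13 = 11295.
Minimum: 8256 at k=3.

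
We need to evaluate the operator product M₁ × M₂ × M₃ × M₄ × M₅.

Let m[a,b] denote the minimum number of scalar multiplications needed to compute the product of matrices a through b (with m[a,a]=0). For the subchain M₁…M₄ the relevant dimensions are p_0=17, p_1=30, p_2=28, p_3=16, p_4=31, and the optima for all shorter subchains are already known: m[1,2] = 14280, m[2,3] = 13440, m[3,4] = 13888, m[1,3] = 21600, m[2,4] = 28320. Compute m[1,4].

30032

m[1,4] = min over k∈[1,3] of m[1,k]+m[k+1,4]+p_{0}·p_k·p_{4}.
k=1: 0 + 28320 + 17·30·31 = 44130; k=2: 14280 + 13888 + 17·28·31 = 42924; k=3: 21600 + 0 + 17·16·31 = 30032.
Minimum: 30032 at k=3.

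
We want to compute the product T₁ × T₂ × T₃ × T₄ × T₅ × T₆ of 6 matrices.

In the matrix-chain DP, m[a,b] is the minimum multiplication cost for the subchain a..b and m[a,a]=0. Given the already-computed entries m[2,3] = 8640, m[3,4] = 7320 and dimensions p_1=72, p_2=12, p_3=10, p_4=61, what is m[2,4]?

m[2,4] = min over k∈[2,3] of m[2,k]+m[k+1,4]+p_{1}·p_k·p_{4}.
k=2: 0 + 7320 + 72·12·61 = 60024; k=3: 8640 + 0 + 72·10·61 = 52560.
Minimum: 52560 at k=3.

52560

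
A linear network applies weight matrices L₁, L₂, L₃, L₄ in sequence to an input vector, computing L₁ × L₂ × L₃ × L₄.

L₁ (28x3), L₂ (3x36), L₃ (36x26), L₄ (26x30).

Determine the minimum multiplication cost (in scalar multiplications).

7668

Adjacent pairs: L₁L₂ = 28·3·36 = 3024; L₂L₃ = 3·36·26 = 2808; L₃L₄ = 36·26·30 = 28080.
Length 3: L₁..L₃: k=1: 0+2808+28·3·26=4992; k=2: 3024+0+28·36·26=29232 → min 4992 | L₂..L₄: k=2: 0+28080+3·36·30=31320; k=3: 2808+0+3·26·30=5148 → min 5148.
Length 4: L₁..L₄: k=1: 0+5148+28·3·30=7668; k=2: 3024+28080+28·36·30=61344; k=3: 4992+0+28·26·30=26832 → min 7668.
Optimal order: (L₁ × ((L₂ × L₃) × L₄)) with cost 7668.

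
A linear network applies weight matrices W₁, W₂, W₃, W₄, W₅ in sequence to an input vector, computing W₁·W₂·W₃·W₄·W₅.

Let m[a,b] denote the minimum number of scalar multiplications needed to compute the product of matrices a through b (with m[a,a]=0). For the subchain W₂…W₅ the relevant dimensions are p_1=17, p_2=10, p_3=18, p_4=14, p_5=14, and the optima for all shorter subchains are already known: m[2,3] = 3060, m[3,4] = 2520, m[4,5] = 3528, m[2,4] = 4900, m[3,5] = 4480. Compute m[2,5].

m[2,5] = min over k∈[2,4] of m[2,k]+m[k+1,5]+p_{1}·p_k·p_{5}.
k=2: 0 + 4480 + 17·10·14 = 6860; k=3: 3060 + 3528 + 17·18·14 = 10872; k=4: 4900 + 0 + 17·14·14 = 8232.
Minimum: 6860 at k=2.

6860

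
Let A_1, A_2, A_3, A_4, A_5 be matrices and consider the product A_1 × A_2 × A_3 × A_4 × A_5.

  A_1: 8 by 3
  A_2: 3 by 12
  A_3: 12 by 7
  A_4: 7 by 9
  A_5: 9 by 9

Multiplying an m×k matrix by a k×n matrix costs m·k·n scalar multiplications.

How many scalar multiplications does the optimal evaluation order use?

900

Adjacent pairs: A_1A_2 = 8·3·12 = 288; A_2A_3 = 3·12·7 = 252; A_3A_4 = 12·7·9 = 756; A_4A_5 = 7·9·9 = 567.
Length 3: A_1..A_3: k=1: 0+252+8·3·7=420; k=2: 288+0+8·12·7=960 → min 420 | A_2..A_4: k=2: 0+756+3·12·9=1080; k=3: 252+0+3·7·9=441 → min 441 | A_3..A_5: k=3: 0+567+12·7·9=1323; k=4: 756+0+12·9·9=1728 → min 1323.
Length 4: A_1..A_4: k=1: 0+441+8·3·9=657; k=2: 288+756+8·12·9=1908; k=3: 420+0+8·7·9=924 → min 657 | A_2..A_5: k=2: 0+1323+3·12·9=1647; k=3: 252+567+3·7·9=1008; k=4: 441+0+3·9·9=684 → min 684.
Length 5: A_1..A_5: k=1: 0+684+8·3·9=900; k=2: 288+1323+8·12·9=2475; k=3: 420+567+8·7·9=1491; k=4: 657+0+8·9·9=1305 → min 900.
Optimal order: (A_1 × (((A_2 × A_3) × A_4) × A_5)) with cost 900.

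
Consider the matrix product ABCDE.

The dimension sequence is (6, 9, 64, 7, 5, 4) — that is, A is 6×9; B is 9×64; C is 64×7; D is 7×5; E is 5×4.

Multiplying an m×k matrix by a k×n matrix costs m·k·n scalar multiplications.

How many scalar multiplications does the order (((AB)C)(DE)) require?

6452

(AB): 6×9 by 9×64 → 6×64, cost 6·9·64 = 3456
((AB)C): 6×64 by 64×7 → 6×7, cost 6·64·7 = 2688; cumulative 6144
(DE): 7×5 by 5×4 → 7×4, cost 7·5·4 = 140
(((AB)C)(DE)): 6×7 by 7×4 → 6×4, cost 6·7·4 = 168; cumulative 6452
Total: 6452 scalar multiplications.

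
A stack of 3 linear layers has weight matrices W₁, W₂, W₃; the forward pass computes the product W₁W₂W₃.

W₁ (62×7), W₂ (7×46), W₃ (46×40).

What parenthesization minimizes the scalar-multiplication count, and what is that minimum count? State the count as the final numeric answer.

(W₁(W₂W₃)): cost 30240.
((W₁W₂)W₃): cost 134044.
Optimal: (W₁(W₂W₃)) with cost 30240.

30240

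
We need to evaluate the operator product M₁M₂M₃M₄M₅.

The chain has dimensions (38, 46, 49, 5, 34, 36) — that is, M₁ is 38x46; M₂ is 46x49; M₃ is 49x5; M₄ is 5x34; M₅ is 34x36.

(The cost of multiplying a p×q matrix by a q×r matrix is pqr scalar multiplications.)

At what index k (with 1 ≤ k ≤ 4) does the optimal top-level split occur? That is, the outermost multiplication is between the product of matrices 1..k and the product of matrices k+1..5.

3

Adjacent pairs: M₁M₂ = 38·46·49 = 85652; M₂M₃ = 46·49·5 = 11270; M₃M₄ = 49·5·34 = 8330; M₄M₅ = 5·34·36 = 6120.
Length 3: M₁..M₃: k=1: 0+11270+38·46·5=20010; k=2: 85652+0+38·49·5=94962 → min 20010 | M₂..M₄: k=2: 0+8330+46·49·34=84966; k=3: 11270+0+46·5·34=19090 → min 19090 | M₃..M₅: k=3: 0+6120+49·5·36=14940; k=4: 8330+0+49·34·36=68306 → min 14940.
Length 4: M₁..M₄: k=1: 0+19090+38·46·34=78522; k=2: 85652+8330+38·49·34=157290; k=3: 20010+0+38·5·34=26470 → min 26470 | M₂..M₅: k=2: 0+14940+46·49·36=96084; k=3: 11270+6120+46·5·36=25670; k=4: 19090+0+46·34·36=75394 → min 25670.
Top-level splits: k=1: (M₁..M₁)·(M₂..M₅) → 0+25670+38·46·36 = 88598; k=2: (M₁..M₂)·(M₃..M₅) → 85652+14940+38·49·36 = 167624; k=3: (M₁..M₃)·(M₄..M₅) → 20010+6120+38·5·36 = 32970; k=4: (M₁..M₄)·(M₅..M₅) → 26470+0+38·34·36 = 72982.
Best split is after M₃, i.e. k = 3.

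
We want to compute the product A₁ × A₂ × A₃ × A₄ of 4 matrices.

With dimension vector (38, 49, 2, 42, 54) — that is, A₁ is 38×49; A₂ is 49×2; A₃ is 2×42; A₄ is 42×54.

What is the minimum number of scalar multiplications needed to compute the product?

12364

Adjacent pairs: A₁A₂ = 38·49·2 = 3724; A₂A₃ = 49·2·42 = 4116; A₃A₄ = 2·42·54 = 4536.
Length 3: A₁..A₃: k=1: 0+4116+38·49·42=82320; k=2: 3724+0+38·2·42=6916 → min 6916 | A₂..A₄: k=2: 0+4536+49·2·54=9828; k=3: 4116+0+49·42·54=115248 → min 9828.
Length 4: A₁..A₄: k=1: 0+9828+38·49·54=110376; k=2: 3724+4536+38·2·54=12364; k=3: 6916+0+38·42·54=93100 → min 12364.
Optimal order: ((A₁ × A₂) × (A₃ × A₄)) with cost 12364.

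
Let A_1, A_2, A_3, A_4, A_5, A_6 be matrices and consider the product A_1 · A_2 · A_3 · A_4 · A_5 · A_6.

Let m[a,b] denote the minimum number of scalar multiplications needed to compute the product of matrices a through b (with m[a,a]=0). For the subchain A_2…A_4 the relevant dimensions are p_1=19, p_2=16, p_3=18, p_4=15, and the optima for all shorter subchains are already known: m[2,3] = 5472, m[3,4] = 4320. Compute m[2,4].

8880

m[2,4] = min over k∈[2,3] of m[2,k]+m[k+1,4]+p_{1}·p_k·p_{4}.
k=2: 0 + 4320 + 19·16·15 = 8880; k=3: 5472 + 0 + 19·18·15 = 10602.
Minimum: 8880 at k=2.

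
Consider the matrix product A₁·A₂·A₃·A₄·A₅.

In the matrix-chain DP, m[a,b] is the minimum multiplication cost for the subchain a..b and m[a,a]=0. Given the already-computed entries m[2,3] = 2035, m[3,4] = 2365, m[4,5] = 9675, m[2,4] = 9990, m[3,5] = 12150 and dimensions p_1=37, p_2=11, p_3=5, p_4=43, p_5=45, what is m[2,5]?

20035

m[2,5] = min over k∈[2,4] of m[2,k]+m[k+1,5]+p_{1}·p_k·p_{5}.
k=2: 0 + 12150 + 37·11·45 = 30465; k=3: 2035 + 9675 + 37·5·45 = 20035; k=4: 9990 + 0 + 37·43·45 = 81585.
Minimum: 20035 at k=3.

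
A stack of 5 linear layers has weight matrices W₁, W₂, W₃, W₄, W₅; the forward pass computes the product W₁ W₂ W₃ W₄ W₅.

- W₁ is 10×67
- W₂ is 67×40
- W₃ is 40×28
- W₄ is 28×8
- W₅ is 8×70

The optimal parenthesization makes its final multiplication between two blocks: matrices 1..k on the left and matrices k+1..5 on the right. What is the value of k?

Adjacent pairs: W₁W₂ = 10·67·40 = 26800; W₂W₃ = 67·40·28 = 75040; W₃W₄ = 40·28·8 = 8960; W₄W₅ = 28·8·70 = 15680.
Length 3: W₁..W₃: k=1: 0+75040+10·67·28=93800; k=2: 26800+0+10·40·28=38000 → min 38000 | W₂..W₄: k=2: 0+8960+67·40·8=30400; k=3: 75040+0+67·28·8=90048 → min 30400 | W₃..W₅: k=3: 0+15680+40·28·70=94080; k=4: 8960+0+40·8·70=31360 → min 31360.
Length 4: W₁..W₄: k=1: 0+30400+10·67·8=35760; k=2: 26800+8960+10·40·8=38960; k=3: 38000+0+10·28·8=40240 → min 35760 | W₂..W₅: k=2: 0+31360+67·40·70=218960; k=3: 75040+15680+67·28·70=222040; k=4: 30400+0+67·8·70=67920 → min 67920.
Top-level splits: k=1: (W₁..W₁)·(W₂..W₅) → 0+67920+10·67·70 = 114820; k=2: (W₁..W₂)·(W₃..W₅) → 26800+31360+10·40·70 = 86160; k=3: (W₁..W₃)·(W₄..W₅) → 38000+15680+10·28·70 = 73280; k=4: (W₁..W₄)·(W₅..W₅) → 35760+0+10·8·70 = 41360.
Best split is after W₄, i.e. k = 4.

4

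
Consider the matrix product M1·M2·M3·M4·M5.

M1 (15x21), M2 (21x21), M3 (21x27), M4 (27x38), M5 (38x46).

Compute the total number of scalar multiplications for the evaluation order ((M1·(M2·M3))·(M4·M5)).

86238

(M2·M3): 21×21 by 21×27 → 21×27, cost 21·21·27 = 11907
(M1·(M2·M3)): 15×21 by 21×27 → 15×27, cost 15·21·27 = 8505; cumulative 20412
(M4·M5): 27×38 by 38×46 → 27×46, cost 27·38·46 = 47196
((M1·(M2·M3))·(M4·M5)): 15×27 by 27×46 → 15×46, cost 15·27·46 = 18630; cumulative 86238
Total: 86238 scalar multiplications.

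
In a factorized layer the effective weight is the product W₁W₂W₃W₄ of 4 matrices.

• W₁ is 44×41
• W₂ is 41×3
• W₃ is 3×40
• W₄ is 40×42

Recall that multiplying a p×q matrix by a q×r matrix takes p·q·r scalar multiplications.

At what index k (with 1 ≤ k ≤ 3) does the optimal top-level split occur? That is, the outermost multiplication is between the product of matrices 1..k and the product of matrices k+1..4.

Adjacent pairs: W₁W₂ = 44·41·3 = 5412; W₂W₃ = 41·3·40 = 4920; W₃W₄ = 3·40·42 = 5040.
Length 3: W₁..W₃: k=1: 0+4920+44·41·40=77080; k=2: 5412+0+44·3·40=10692 → min 10692 | W₂..W₄: k=2: 0+5040+41·3·42=10206; k=3: 4920+0+41·40·42=73800 → min 10206.
Top-level splits: k=1: (W₁..W₁)·(W₂..W₄) → 0+10206+44·41·42 = 85974; k=2: (W₁..W₂)·(W₃..W₄) → 5412+5040+44·3·42 = 15996; k=3: (W₁..W₃)·(W₄..W₄) → 10692+0+44·40·42 = 84612.
Best split is after W₂, i.e. k = 2.

2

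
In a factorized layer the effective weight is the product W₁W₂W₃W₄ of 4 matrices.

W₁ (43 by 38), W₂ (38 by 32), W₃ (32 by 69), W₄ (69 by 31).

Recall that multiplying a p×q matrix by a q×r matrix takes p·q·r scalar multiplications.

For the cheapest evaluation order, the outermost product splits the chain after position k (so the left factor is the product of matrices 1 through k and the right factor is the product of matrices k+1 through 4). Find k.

Adjacent pairs: W₁W₂ = 43·38·32 = 52288; W₂W₃ = 38·32·69 = 83904; W₃W₄ = 32·69·31 = 68448.
Length 3: W₁..W₃: k=1: 0+83904+43·38·69=196650; k=2: 52288+0+43·32·69=147232 → min 147232 | W₂..W₄: k=2: 0+68448+38·32·31=106144; k=3: 83904+0+38·69·31=165186 → min 106144.
Top-level splits: k=1: (W₁..W₁)·(W₂..W₄) → 0+106144+43·38·31 = 156798; k=2: (W₁..W₂)·(W₃..W₄) → 52288+68448+43·32·31 = 163392; k=3: (W₁..W₃)·(W₄..W₄) → 147232+0+43·69·31 = 239209.
Best split is after W₁, i.e. k = 1.

1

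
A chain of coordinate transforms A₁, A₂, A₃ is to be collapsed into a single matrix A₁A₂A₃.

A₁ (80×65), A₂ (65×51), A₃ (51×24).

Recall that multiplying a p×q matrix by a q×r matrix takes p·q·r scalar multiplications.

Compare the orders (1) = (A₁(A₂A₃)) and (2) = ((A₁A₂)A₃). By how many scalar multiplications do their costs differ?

158760

Order (1) = (A₁(A₂A₃)): (A₂A₃): 65×51 by 51×24 → 65×24, cost 65·51·24 = 79560; (A₁(A₂A₃)): 80×65 by 65×24 → 80×24, cost 80·65·24 = 124800; cumulative 204360. Total 204360.
Order (2) = ((A₁A₂)A₃): (A₁A₂): 80×65 by 65×51 → 80×51, cost 80·65·51 = 265200; ((A₁A₂)A₃): 80×51 by 51×24 → 80×24, cost 80·51·24 = 97920; cumulative 363120. Total 363120.
Difference: |204360 − 363120| = 158760.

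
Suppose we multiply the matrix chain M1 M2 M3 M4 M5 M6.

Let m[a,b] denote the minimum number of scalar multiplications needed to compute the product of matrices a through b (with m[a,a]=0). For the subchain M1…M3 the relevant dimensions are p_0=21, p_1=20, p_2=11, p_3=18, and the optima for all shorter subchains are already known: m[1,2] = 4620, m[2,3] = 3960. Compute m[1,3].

m[1,3] = min over k∈[1,2] of m[1,k]+m[k+1,3]+p_{0}·p_k·p_{3}.
k=1: 0 + 3960 + 21·20·18 = 11520; k=2: 4620 + 0 + 21·11·18 = 8778.
Minimum: 8778 at k=2.

8778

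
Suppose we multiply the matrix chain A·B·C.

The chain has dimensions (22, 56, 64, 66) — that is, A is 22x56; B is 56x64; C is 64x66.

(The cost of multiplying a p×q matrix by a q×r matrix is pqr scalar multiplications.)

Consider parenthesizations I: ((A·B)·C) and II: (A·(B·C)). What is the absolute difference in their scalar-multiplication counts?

146080

Order I = ((A·B)·C): (A·B): 22×56 by 56×64 → 22×64, cost 22·56·64 = 78848; ((A·B)·C): 22×64 by 64×66 → 22×66, cost 22·64·66 = 92928; cumulative 171776. Total 171776.
Order II = (A·(B·C)): (B·C): 56×64 by 64×66 → 56×66, cost 56·64·66 = 236544; (A·(B·C)): 22×56 by 56×66 → 22×66, cost 22·56·66 = 81312; cumulative 317856. Total 317856.
Difference: |171776 − 317856| = 146080.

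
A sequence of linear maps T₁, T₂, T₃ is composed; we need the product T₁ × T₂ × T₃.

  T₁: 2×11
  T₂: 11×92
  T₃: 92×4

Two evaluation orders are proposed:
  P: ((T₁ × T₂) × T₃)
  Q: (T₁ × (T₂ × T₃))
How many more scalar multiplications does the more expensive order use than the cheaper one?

Order P = ((T₁ × T₂) × T₃): (T₁ × T₂): 2×11 by 11×92 → 2×92, cost 2·11·92 = 2024; ((T₁ × T₂) × T₃): 2×92 by 92×4 → 2×4, cost 2·92·4 = 736; cumulative 2760. Total 2760.
Order Q = (T₁ × (T₂ × T₃)): (T₂ × T₃): 11×92 by 92×4 → 11×4, cost 11·92·4 = 4048; (T₁ × (T₂ × T₃)): 2×11 by 11×4 → 2×4, cost 2·11·4 = 88; cumulative 4136. Total 4136.
Difference: |2760 − 4136| = 1376.

1376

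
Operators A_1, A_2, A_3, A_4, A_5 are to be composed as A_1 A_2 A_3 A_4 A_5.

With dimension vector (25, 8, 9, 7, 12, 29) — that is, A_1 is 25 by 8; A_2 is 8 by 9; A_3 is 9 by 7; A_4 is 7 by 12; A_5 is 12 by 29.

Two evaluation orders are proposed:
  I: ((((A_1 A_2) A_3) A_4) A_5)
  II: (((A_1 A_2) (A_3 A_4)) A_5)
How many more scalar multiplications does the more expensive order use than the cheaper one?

219

Order I = ((((A_1 A_2) A_3) A_4) A_5): (A_1 A_2): 25×8 by 8×9 → 25×9, cost 25·8·9 = 1800; ((A_1 A_2) A_3): 25×9 by 9×7 → 25×7, cost 25·9·7 = 1575; cumulative 3375; (((A_1 A_2) A_3) A_4): 25×7 by 7×12 → 25×12, cost 25·7·12 = 2100; cumulative 5475; ((((A_1 A_2) A_3) A_4) A_5): 25×12 by 12×29 → 25×29, cost 25·12·29 = 8700; cumulative 14175. Total 14175.
Order II = (((A_1 A_2) (A_3 A_4)) A_5): (A_1 A_2): 25×8 by 8×9 → 25×9, cost 25·8·9 = 1800; (A_3 A_4): 9×7 by 7×12 → 9×12, cost 9·7·12 = 756; ((A_1 A_2) (A_3 A_4)): 25×9 by 9×12 → 25×12, cost 25·9·12 = 2700; cumulative 5256; (((A_1 A_2) (A_3 A_4)) A_5): 25×12 by 12×29 → 25×29, cost 25·12·29 = 8700; cumulative 13956. Total 13956.
Difference: |14175 − 13956| = 219.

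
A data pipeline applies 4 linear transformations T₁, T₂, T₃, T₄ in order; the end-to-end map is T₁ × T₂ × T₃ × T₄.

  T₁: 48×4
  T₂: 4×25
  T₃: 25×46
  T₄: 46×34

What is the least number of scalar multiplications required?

17384

Adjacent pairs: T₁T₂ = 48·4·25 = 4800; T₂T₃ = 4·25·46 = 4600; T₃T₄ = 25·46·34 = 39100.
Length 3: T₁..T₃: k=1: 0+4600+48·4·46=13432; k=2: 4800+0+48·25·46=60000 → min 13432 | T₂..T₄: k=2: 0+39100+4·25·34=42500; k=3: 4600+0+4·46·34=10856 → min 10856.
Length 4: T₁..T₄: k=1: 0+10856+48·4·34=17384; k=2: 4800+39100+48·25·34=84700; k=3: 13432+0+48·46·34=88504 → min 17384.
Optimal order: (T₁ × ((T₂ × T₃) × T₄)) with cost 17384.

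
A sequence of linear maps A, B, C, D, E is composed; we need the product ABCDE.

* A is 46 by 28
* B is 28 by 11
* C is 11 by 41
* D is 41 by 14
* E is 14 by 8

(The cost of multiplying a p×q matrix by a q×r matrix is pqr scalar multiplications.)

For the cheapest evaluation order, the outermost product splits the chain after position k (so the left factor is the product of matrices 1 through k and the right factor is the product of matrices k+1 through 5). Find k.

Adjacent pairs: AB = 46·28·11 = 14168; BC = 28·11·41 = 12628; CD = 11·41·14 = 6314; DE = 41·14·8 = 4592.
Length 3: A..C: k=1: 0+12628+46·28·41=65436; k=2: 14168+0+46·11·41=34914 → min 34914 | B..D: k=2: 0+6314+28·11·14=10626; k=3: 12628+0+28·41·14=28700 → min 10626 | C..E: k=3: 0+4592+11·41·8=8200; k=4: 6314+0+11·14·8=7546 → min 7546.
Length 4: A..D: k=1: 0+10626+46·28·14=28658; k=2: 14168+6314+46·11·14=27566; k=3: 34914+0+46·41·14=61318 → min 27566 | B..E: k=2: 0+7546+28·11·8=10010; k=3: 12628+4592+28·41·8=26404; k=4: 10626+0+28·14·8=13762 → min 10010.
Top-level splits: k=1: (A..A)·(B..E) → 0+10010+46·28·8 = 20314; k=2: (A..B)·(C..E) → 14168+7546+46·11·8 = 25762; k=3: (A..C)·(D..E) → 34914+4592+46·41·8 = 54594; k=4: (A..D)·(E..E) → 27566+0+46·14·8 = 32718.
Best split is after A, i.e. k = 1.

1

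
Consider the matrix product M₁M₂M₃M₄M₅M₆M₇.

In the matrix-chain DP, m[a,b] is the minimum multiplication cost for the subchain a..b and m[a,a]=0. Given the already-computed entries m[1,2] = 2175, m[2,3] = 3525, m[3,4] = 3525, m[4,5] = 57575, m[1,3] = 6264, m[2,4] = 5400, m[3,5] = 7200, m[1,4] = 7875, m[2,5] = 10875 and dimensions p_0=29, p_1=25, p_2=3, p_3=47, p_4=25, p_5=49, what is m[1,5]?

13638

m[1,5] = min over k∈[1,4] of m[1,k]+m[k+1,5]+p_{0}·p_k·p_{5}.
k=1: 0 + 10875 + 29·25·49 = 46400; k=2: 2175 + 7200 + 29·3·49 = 13638; k=3: 6264 + 57575 + 29·47·49 = 130626; k=4: 7875 + 0 + 29·25·49 = 43400.
Minimum: 13638 at k=2.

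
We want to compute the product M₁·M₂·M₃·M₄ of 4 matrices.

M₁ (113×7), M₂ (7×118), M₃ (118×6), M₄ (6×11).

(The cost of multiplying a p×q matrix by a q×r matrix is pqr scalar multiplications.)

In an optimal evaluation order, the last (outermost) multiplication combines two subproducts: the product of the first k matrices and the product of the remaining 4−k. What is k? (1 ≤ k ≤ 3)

1

Adjacent pairs: M₁M₂ = 113·7·118 = 93338; M₂M₃ = 7·118·6 = 4956; M₃M₄ = 118·6·11 = 7788.
Length 3: M₁..M₃: k=1: 0+4956+113·7·6=9702; k=2: 93338+0+113·118·6=173342 → min 9702 | M₂..M₄: k=2: 0+7788+7·118·11=16874; k=3: 4956+0+7·6·11=5418 → min 5418.
Top-level splits: k=1: (M₁..M₁)·(M₂..M₄) → 0+5418+113·7·11 = 14119; k=2: (M₁..M₂)·(M₃..M₄) → 93338+7788+113·118·11 = 247800; k=3: (M₁..M₃)·(M₄..M₄) → 9702+0+113·6·11 = 17160.
Best split is after M₁, i.e. k = 1.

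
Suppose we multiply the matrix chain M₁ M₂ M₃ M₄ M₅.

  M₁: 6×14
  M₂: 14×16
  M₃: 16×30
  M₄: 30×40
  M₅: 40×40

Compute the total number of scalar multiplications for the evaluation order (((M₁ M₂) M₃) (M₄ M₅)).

(M₁ M₂): 6×14 by 14×16 → 6×16, cost 6·14·16 = 1344
((M₁ M₂) M₃): 6×16 by 16×30 → 6×30, cost 6·16·30 = 2880; cumulative 4224
(M₄ M₅): 30×40 by 40×40 → 30×40, cost 30·40·40 = 48000
(((M₁ M₂) M₃) (M₄ M₅)): 6×30 by 30×40 → 6×40, cost 6·30·40 = 7200; cumulative 59424
Total: 59424 scalar multiplications.

59424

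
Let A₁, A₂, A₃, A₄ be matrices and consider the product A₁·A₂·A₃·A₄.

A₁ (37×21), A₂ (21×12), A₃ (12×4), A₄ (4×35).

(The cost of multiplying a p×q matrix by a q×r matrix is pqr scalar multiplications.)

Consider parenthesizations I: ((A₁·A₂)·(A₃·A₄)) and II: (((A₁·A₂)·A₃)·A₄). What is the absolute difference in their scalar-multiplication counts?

Order I = ((A₁·A₂)·(A₃·A₄)): (A₁·A₂): 37×21 by 21×12 → 37×12, cost 37·21·12 = 9324; (A₃·A₄): 12×4 by 4×35 → 12×35, cost 12·4·35 = 1680; ((A₁·A₂)·(A₃·A₄)): 37×12 by 12×35 → 37×35, cost 37·12·35 = 15540; cumulative 26544. Total 26544.
Order II = (((A₁·A₂)·A₃)·A₄): (A₁·A₂): 37×21 by 21×12 → 37×12, cost 37·21·12 = 9324; ((A₁·A₂)·A₃): 37×12 by 12×4 → 37×4, cost 37·12·4 = 1776; cumulative 11100; (((A₁·A₂)·A₃)·A₄): 37×4 by 4×35 → 37×35, cost 37·4·35 = 5180; cumulative 16280. Total 16280.
Difference: |26544 − 16280| = 10264.

10264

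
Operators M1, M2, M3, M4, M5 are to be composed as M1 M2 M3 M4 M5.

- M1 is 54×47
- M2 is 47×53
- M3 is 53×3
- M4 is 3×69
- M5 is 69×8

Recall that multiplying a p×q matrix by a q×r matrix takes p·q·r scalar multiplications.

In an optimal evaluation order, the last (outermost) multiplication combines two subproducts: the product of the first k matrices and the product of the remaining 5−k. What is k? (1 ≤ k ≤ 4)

Adjacent pairs: M1M2 = 54·47·53 = 134514; M2M3 = 47·53·3 = 7473; M3M4 = 53·3·69 = 10971; M4M5 = 3·69·8 = 1656.
Length 3: M1..M3: k=1: 0+7473+54·47·3=15087; k=2: 134514+0+54·53·3=143100 → min 15087 | M2..M4: k=2: 0+10971+47·53·69=182850; k=3: 7473+0+47·3·69=17202 → min 17202 | M3..M5: k=3: 0+1656+53·3·8=2928; k=4: 10971+0+53·69·8=40227 → min 2928.
Length 4: M1..M4: k=1: 0+17202+54·47·69=192324; k=2: 134514+10971+54·53·69=342963; k=3: 15087+0+54·3·69=26265 → min 26265 | M2..M5: k=2: 0+2928+47·53·8=22856; k=3: 7473+1656+47·3·8=10257; k=4: 17202+0+47·69·8=43146 → min 10257.
Top-level splits: k=1: (M1..M1)·(M2..M5) → 0+10257+54·47·8 = 30561; k=2: (M1..M2)·(M3..M5) → 134514+2928+54·53·8 = 160338; k=3: (M1..M3)·(M4..M5) → 15087+1656+54·3·8 = 18039; k=4: (M1..M4)·(M5..M5) → 26265+0+54·69·8 = 56073.
Best split is after M3, i.e. k = 3.

3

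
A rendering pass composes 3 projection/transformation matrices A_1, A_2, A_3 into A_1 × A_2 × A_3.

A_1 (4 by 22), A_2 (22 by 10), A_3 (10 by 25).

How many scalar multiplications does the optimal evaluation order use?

Order (A_1 × (A_2 × A_3)): (A_2 × A_3): 22×10 by 10×25 → 22×25, cost 22·10·25 = 5500; (A_1 × (A_2 × A_3)): 4×22 by 22×25 → 4×25, cost 4·22·25 = 2200; cumulative 7700. Total 7700.
Order ((A_1 × A_2) × A_3): (A_1 × A_2): 4×22 by 22×10 → 4×10, cost 4·22·10 = 880; ((A_1 × A_2) × A_3): 4×10 by 10×25 → 4×25, cost 4·10·25 = 1000; cumulative 1880. Total 1880.
Minimum: 1880.

1880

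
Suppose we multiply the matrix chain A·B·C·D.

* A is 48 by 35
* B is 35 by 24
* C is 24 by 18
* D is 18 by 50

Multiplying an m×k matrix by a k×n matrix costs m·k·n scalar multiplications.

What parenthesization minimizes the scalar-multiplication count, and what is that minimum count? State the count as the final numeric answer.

Adjacent pairs: AB = 48·35·24 = 40320; BC = 35·24·18 = 15120; CD = 24·18·50 = 21600.
Length 3: A..C: k=1: 0+15120+48·35·18=45360; k=2: 40320+0+48·24·18=61056 → min 45360 | B..D: k=2: 0+21600+35·24·50=63600; k=3: 15120+0+35·18·50=46620 → min 46620.
Length 4: A..D: k=1: 0+46620+48·35·50=130620; k=2: 40320+21600+48·24·50=119520; k=3: 45360+0+48·18·50=88560 → min 88560.
Optimal parenthesization: ((A·(B·C))·D) with cost 88560.

88560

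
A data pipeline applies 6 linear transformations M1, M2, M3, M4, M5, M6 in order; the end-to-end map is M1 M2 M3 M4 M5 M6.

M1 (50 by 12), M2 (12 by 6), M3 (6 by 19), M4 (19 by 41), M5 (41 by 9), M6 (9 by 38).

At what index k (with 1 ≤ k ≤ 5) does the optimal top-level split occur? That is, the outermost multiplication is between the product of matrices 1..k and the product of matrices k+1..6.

Adjacent pairs: M1M2 = 50·12·6 = 3600; M2M3 = 12·6·19 = 1368; M3M4 = 6·19·41 = 4674; M4M5 = 19·41·9 = 7011; M5M6 = 41·9·38 = 14022.
Length 3: M1..M3: k=1: 0+1368+50·12·19=12768; k=2: 3600+0+50·6·19=9300 → min 9300 | M2..M4: k=2: 0+4674+12·6·41=7626; k=3: 1368+0+12·19·41=10716 → min 7626 | M3..M5: k=3: 0+7011+6·19·9=8037; k=4: 4674+0+6·41·9=6888 → min 6888 | M4..M6: k=4: 0+14022+19·41·38=43624; k=5: 7011+0+19·9·38=13509 → min 13509.
Length 4: M1..M4: k=1: 0+7626+50·12·41=32226; k=2: 3600+4674+50·6·41=20574; k=3: 9300+0+50·19·41=48250 → min 20574 | M2..M5: k=2: 0+6888+12·6·9=7536; k=3: 1368+7011+12·19·9=10431; k=4: 7626+0+12·41·9=12054 → min 7536 | M3..M6: k=3: 0+13509+6·19·38=17841; k=4: 4674+14022+6·41·38=28044; k=5: 6888+0+6·9·38=8940 → min 8940.
Length 5: M1..M5: k=1: 0+7536+50·12·9=12936; k=2: 3600+6888+50·6·9=13188; k=3: 9300+7011+50·19·9=24861; k=4: 20574+0+50·41·9=39024 → min 12936 | M2..M6: k=2: 0+8940+12·6·38=11676; k=3: 1368+13509+12·19·38=23541; k=4: 7626+14022+12·41·38=40344; k=5: 7536+0+12·9·38=11640 → min 11640.
Top-level splits: k=1: (M1..M1)·(M2..M6) → 0+11640+50·12·38 = 34440; k=2: (M1..M2)·(M3..M6) → 3600+8940+50·6·38 = 23940; k=3: (M1..M3)·(M4..M6) → 9300+13509+50·19·38 = 58909; k=4: (M1..M4)·(M5..M6) → 20574+14022+50·41·38 = 112496; k=5: (M1..M5)·(M6..M6) → 12936+0+50·9·38 = 30036.
Best split is after M2, i.e. k = 2.

2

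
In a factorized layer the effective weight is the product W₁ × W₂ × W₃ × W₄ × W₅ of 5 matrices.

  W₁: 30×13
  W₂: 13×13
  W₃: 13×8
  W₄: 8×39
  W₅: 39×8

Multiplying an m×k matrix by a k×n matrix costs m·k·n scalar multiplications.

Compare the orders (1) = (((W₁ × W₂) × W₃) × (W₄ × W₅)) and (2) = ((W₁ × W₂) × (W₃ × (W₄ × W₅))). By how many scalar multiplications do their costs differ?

Order (1) = (((W₁ × W₂) × W₃) × (W₄ × W₅)): (W₁ × W₂): 30×13 by 13×13 → 30×13, cost 30·13·13 = 5070; ((W₁ × W₂) × W₃): 30×13 by 13×8 → 30×8, cost 30·13·8 = 3120; cumulative 8190; (W₄ × W₅): 8×39 by 39×8 → 8×8, cost 8·39·8 = 2496; (((W₁ × W₂) × W₃) × (W₄ × W₅)): 30×8 by 8×8 → 30×8, cost 30·8·8 = 1920; cumulative 12606. Total 12606.
Order (2) = ((W₁ × W₂) × (W₃ × (W₄ × W₅))): (W₁ × W₂): 30×13 by 13×13 → 30×13, cost 30·13·13 = 5070; (W₄ × W₅): 8×39 by 39×8 → 8×8, cost 8·39·8 = 2496; (W₃ × (W₄ × W₅)): 13×8 by 8×8 → 13×8, cost 13·8·8 = 832; cumulative 3328; ((W₁ × W₂) × (W₃ × (W₄ × W₅))): 30×13 by 13×8 → 30×8, cost 30·13·8 = 3120; cumulative 11518. Total 11518.
Difference: |12606 − 11518| = 1088.

1088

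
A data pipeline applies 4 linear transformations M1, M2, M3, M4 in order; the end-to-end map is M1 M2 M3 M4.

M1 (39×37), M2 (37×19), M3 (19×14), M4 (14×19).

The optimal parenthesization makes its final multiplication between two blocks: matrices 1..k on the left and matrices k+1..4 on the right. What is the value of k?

Adjacent pairs: M1M2 = 39·37·19 = 27417; M2M3 = 37·19·14 = 9842; M3M4 = 19·14·19 = 5054.
Length 3: M1..M3: k=1: 0+9842+39·37·14=30044; k=2: 27417+0+39·19·14=37791 → min 30044 | M2..M4: k=2: 0+5054+37·19·19=18411; k=3: 9842+0+37·14·19=19684 → min 18411.
Top-level splits: k=1: (M1..M1)·(M2..M4) → 0+18411+39·37·19 = 45828; k=2: (M1..M2)·(M3..M4) → 27417+5054+39·19·19 = 46550; k=3: (M1..M3)·(M4..M4) → 30044+0+39·14·19 = 40418.
Best split is after M3, i.e. k = 3.

3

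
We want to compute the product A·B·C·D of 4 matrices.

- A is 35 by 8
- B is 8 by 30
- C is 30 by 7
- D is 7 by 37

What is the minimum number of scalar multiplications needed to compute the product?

Adjacent pairs: AB = 35·8·30 = 8400; BC = 8·30·7 = 1680; CD = 30·7·37 = 7770.
Length 3: A..C: k=1: 0+1680+35·8·7=3640; k=2: 8400+0+35·30·7=15750 → min 3640 | B..D: k=2: 0+7770+8·30·37=16650; k=3: 1680+0+8·7·37=3752 → min 3752.
Length 4: A..D: k=1: 0+3752+35·8·37=14112; k=2: 8400+7770+35·30·37=55020; k=3: 3640+0+35·7·37=12705 → min 12705.
Optimal order: ((A·(B·C))·D) with cost 12705.

12705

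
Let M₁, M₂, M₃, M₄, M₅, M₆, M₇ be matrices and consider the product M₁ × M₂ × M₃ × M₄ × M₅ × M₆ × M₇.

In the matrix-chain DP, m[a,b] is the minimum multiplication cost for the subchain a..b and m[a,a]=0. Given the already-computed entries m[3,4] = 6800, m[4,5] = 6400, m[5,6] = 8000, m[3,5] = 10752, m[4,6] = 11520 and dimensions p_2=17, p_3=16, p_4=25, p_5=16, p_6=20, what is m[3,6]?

m[3,6] = min over k∈[3,5] of m[3,k]+m[k+1,6]+p_{2}·p_k·p_{6}.
k=3: 0 + 11520 + 17·16·20 = 16960; k=4: 6800 + 8000 + 17·25·20 = 23300; k=5: 10752 + 0 + 17·16·20 = 16192.
Minimum: 16192 at k=5.

16192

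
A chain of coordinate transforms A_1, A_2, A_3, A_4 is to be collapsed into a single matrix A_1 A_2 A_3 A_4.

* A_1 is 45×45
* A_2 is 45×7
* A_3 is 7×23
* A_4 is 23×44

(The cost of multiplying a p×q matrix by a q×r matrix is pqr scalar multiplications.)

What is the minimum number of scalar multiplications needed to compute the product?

Adjacent pairs: A_1A_2 = 45·45·7 = 14175; A_2A_3 = 45·7·23 = 7245; A_3A_4 = 7·23·44 = 7084.
Length 3: A_1..A_3: k=1: 0+7245+45·45·23=53820; k=2: 14175+0+45·7·23=21420 → min 21420 | A_2..A_4: k=2: 0+7084+45·7·44=20944; k=3: 7245+0+45·23·44=52785 → min 20944.
Length 4: A_1..A_4: k=1: 0+20944+45·45·44=110044; k=2: 14175+7084+45·7·44=35119; k=3: 21420+0+45·23·44=66960 → min 35119.
Optimal order: ((A_1 A_2) (A_3 A_4)) with cost 35119.

35119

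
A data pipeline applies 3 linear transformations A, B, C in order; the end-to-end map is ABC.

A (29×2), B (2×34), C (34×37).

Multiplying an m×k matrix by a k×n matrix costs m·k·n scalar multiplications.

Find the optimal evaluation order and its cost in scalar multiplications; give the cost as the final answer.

4662

(A(BC)): cost 4662.
((AB)C): cost 38454.
Optimal: (A(BC)) with cost 4662.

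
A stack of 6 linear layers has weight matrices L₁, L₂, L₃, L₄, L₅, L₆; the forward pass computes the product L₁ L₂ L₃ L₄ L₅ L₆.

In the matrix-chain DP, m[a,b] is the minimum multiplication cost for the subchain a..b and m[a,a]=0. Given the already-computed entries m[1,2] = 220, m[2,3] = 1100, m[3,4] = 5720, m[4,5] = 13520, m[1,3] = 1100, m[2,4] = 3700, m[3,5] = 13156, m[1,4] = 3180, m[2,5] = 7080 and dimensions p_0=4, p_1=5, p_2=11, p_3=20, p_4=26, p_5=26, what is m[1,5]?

m[1,5] = min over k∈[1,4] of m[1,k]+m[k+1,5]+p_{0}·p_k·p_{5}.
k=1: 0 + 7080 + 4·5·26 = 7600; k=2: 220 + 13156 + 4·11·26 = 14520; k=3: 1100 + 13520 + 4·20·26 = 16700; k=4: 3180 + 0 + 4·26·26 = 5884.
Minimum: 5884 at k=4.

5884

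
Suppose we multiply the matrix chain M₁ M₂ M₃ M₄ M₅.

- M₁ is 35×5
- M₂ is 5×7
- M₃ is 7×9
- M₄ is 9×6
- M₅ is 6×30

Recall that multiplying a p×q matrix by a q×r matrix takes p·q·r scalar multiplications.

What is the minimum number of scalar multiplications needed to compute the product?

6735

Adjacent pairs: M₁M₂ = 35·5·7 = 1225; M₂M₃ = 5·7·9 = 315; M₃M₄ = 7·9·6 = 378; M₄M₅ = 9·6·30 = 1620.
Length 3: M₁..M₃: k=1: 0+315+35·5·9=1890; k=2: 1225+0+35·7·9=3430 → min 1890 | M₂..M₄: k=2: 0+378+5·7·6=588; k=3: 315+0+5·9·6=585 → min 585 | M₃..M₅: k=3: 0+1620+7·9·30=3510; k=4: 378+0+7·6·30=1638 → min 1638.
Length 4: M₁..M₄: k=1: 0+585+35·5·6=1635; k=2: 1225+378+35·7·6=3073; k=3: 1890+0+35·9·6=3780 → min 1635 | M₂..M₅: k=2: 0+1638+5·7·30=2688; k=3: 315+1620+5·9·30=3285; k=4: 585+0+5·6·30=1485 → min 1485.
Length 5: M₁..M₅: k=1: 0+1485+35·5·30=6735; k=2: 1225+1638+35·7·30=10213; k=3: 1890+1620+35·9·30=12960; k=4: 1635+0+35·6·30=7935 → min 6735.
Optimal order: (M₁ (((M₂ M₃) M₄) M₅)) with cost 6735.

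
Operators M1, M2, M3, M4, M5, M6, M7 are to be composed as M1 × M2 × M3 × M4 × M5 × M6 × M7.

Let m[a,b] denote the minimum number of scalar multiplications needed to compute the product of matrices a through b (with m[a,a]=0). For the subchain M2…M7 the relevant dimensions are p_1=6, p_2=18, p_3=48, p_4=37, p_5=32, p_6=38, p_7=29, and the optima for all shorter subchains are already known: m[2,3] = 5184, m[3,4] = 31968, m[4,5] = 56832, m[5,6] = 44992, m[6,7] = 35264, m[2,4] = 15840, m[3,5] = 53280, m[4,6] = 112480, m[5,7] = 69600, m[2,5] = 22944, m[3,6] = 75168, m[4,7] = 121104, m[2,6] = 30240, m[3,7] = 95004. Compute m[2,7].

36852

m[2,7] = min over k∈[2,6] of m[2,k]+m[k+1,7]+p_{1}·p_k·p_{7}.
k=2: 0 + 95004 + 6·18·29 = 98136; k=3: 5184 + 121104 + 6·48·29 = 134640; k=4: 15840 + 69600 + 6·37·29 = 91878; k=5: 22944 + 35264 + 6·32·29 = 63776; k=6: 30240 + 0 + 6·38·29 = 36852.
Minimum: 36852 at k=6.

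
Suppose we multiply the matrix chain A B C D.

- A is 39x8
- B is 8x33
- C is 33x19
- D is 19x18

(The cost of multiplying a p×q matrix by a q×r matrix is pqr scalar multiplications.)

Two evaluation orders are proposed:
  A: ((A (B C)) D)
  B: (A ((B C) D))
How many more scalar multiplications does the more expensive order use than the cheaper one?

Order A = ((A (B C)) D): (B C): 8×33 by 33×19 → 8×19, cost 8·33·19 = 5016; (A (B C)): 39×8 by 8×19 → 39×19, cost 39·8·19 = 5928; cumulative 10944; ((A (B C)) D): 39×19 by 19×18 → 39×18, cost 39·19·18 = 13338; cumulative 24282. Total 24282.
Order B = (A ((B C) D)): (B C): 8×33 by 33×19 → 8×19, cost 8·33·19 = 5016; ((B C) D): 8×19 by 19×18 → 8×18, cost 8·19·18 = 2736; cumulative 7752; (A ((B C) D)): 39×8 by 8×18 → 39×18, cost 39·8·18 = 5616; cumulative 13368. Total 13368.
Difference: |24282 − 13368| = 10914.

10914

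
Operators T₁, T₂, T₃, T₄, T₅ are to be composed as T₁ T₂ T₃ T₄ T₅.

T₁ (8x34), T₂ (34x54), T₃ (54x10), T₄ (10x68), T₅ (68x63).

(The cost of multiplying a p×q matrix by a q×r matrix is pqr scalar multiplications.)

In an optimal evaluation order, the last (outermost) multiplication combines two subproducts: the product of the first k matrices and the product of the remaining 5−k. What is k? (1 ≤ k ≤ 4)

Adjacent pairs: T₁T₂ = 8·34·54 = 14688; T₂T₃ = 34·54·10 = 18360; T₃T₄ = 54·10·68 = 36720; T₄T₅ = 10·68·63 = 42840.
Length 3: T₁..T₃: k=1: 0+18360+8·34·10=21080; k=2: 14688+0+8·54·10=19008 → min 19008 | T₂..T₄: k=2: 0+36720+34·54·68=161568; k=3: 18360+0+34·10·68=41480 → min 41480 | T₃..T₅: k=3: 0+42840+54·10·63=76860; k=4: 36720+0+54·68·63=268056 → min 76860.
Length 4: T₁..T₄: k=1: 0+41480+8·34·68=59976; k=2: 14688+36720+8·54·68=80784; k=3: 19008+0+8·10·68=24448 → min 24448 | T₂..T₅: k=2: 0+76860+34·54·63=192528; k=3: 18360+42840+34·10·63=82620; k=4: 41480+0+34·68·63=187136 → min 82620.
Top-level splits: k=1: (T₁..T₁)·(T₂..T₅) → 0+82620+8·34·63 = 99756; k=2: (T₁..T₂)·(T₃..T₅) → 14688+76860+8·54·63 = 118764; k=3: (T₁..T₃)·(T₄..T₅) → 19008+42840+8·10·63 = 66888; k=4: (T₁..T₄)·(T₅..T₅) → 24448+0+8·68·63 = 58720.
Best split is after T₄, i.e. k = 4.

4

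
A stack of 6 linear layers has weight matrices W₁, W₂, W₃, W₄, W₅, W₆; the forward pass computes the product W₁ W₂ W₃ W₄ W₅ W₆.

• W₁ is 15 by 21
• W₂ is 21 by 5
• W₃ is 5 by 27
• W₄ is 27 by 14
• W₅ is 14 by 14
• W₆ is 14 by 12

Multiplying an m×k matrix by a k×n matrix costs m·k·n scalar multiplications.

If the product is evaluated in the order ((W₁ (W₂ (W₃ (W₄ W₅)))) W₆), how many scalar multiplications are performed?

(W₄ W₅): 27×14 by 14×14 → 27×14, cost 27·14·14 = 5292
(W₃ (W₄ W₅)): 5×27 by 27×14 → 5×14, cost 5·27·14 = 1890; cumulative 7182
(W₂ (W₃ (W₄ W₅))): 21×5 by 5×14 → 21×14, cost 21·5·14 = 1470; cumulative 8652
(W₁ (W₂ (W₃ (W₄ W₅)))): 15×21 by 21×14 → 15×14, cost 15·21·14 = 4410; cumulative 13062
((W₁ (W₂ (W₃ (W₄ W₅)))) W₆): 15×14 by 14×12 → 15×12, cost 15·14·12 = 2520; cumulative 15582
Total: 15582 scalar multiplications.

15582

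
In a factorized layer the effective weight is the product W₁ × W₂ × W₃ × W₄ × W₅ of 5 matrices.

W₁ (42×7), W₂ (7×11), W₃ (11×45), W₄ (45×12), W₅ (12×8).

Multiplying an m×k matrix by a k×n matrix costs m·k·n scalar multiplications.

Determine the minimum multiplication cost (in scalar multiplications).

9888

Adjacent pairs: W₁W₂ = 42·7·11 = 3234; W₂W₃ = 7·11·45 = 3465; W₃W₄ = 11·45·12 = 5940; W₄W₅ = 45·12·8 = 4320.
Length 3: W₁..W₃: k=1: 0+3465+42·7·45=16695; k=2: 3234+0+42·11·45=24024 → min 16695 | W₂..W₄: k=2: 0+5940+7·11·12=6864; k=3: 3465+0+7·45·12=7245 → min 6864 | W₃..W₅: k=3: 0+4320+11·45·8=8280; k=4: 5940+0+11·12·8=6996 → min 6996.
Length 4: W₁..W₄: k=1: 0+6864+42·7·12=10392; k=2: 3234+5940+42·11·12=14718; k=3: 16695+0+42·45·12=39375 → min 10392 | W₂..W₅: k=2: 0+6996+7·11·8=7612; k=3: 3465+4320+7·45·8=10305; k=4: 6864+0+7·12·8=7536 → min 7536.
Length 5: W₁..W₅: k=1: 0+7536+42·7·8=9888; k=2: 3234+6996+42·11·8=13926; k=3: 16695+4320+42·45·8=36135; k=4: 10392+0+42·12·8=14424 → min 9888.
Optimal order: (W₁ × ((W₂ × (W₃ × W₄)) × W₅)) with cost 9888.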